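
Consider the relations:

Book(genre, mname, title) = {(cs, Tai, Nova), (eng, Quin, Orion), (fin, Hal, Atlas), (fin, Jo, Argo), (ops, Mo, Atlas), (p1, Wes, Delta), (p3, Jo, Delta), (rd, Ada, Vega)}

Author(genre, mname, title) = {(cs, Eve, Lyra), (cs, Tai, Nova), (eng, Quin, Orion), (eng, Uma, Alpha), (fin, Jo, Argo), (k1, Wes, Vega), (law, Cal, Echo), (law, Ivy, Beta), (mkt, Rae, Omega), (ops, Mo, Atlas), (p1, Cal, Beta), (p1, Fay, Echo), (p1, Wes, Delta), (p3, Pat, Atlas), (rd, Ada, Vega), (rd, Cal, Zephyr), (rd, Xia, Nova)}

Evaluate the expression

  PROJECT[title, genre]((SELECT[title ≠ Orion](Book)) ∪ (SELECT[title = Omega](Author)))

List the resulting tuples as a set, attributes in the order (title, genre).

σ[title ≠ Orion]: keep tuples satisfying title ≠ Orion → {(cs, Tai, Nova), (fin, Hal, Atlas), (fin, Jo, Argo), (ops, Mo, Atlas), (p1, Wes, Delta), (p3, Jo, Delta), (rd, Ada, Vega)}
σ[title = Omega]: keep tuples satisfying title = Omega → {(mkt, Rae, Omega)}
Taking the union: {(cs, Tai, Nova), (fin, Hal, Atlas), (fin, Jo, Argo), (mkt, Rae, Omega), (ops, Mo, Atlas), (p1, Wes, Delta), (p3, Jo, Delta), (rd, Ada, Vega)}
π_{title, genre} gives {(Argo, fin), (Atlas, fin), (Atlas, ops), (Delta, p1), (Delta, p3), (Nova, cs), (Omega, mkt), (Vega, rd)}.

{(Argo, fin), (Atlas, fin), (Atlas, ops), (Delta, p1), (Delta, p3), (Nova, cs), (Omega, mkt), (Vega, rd)}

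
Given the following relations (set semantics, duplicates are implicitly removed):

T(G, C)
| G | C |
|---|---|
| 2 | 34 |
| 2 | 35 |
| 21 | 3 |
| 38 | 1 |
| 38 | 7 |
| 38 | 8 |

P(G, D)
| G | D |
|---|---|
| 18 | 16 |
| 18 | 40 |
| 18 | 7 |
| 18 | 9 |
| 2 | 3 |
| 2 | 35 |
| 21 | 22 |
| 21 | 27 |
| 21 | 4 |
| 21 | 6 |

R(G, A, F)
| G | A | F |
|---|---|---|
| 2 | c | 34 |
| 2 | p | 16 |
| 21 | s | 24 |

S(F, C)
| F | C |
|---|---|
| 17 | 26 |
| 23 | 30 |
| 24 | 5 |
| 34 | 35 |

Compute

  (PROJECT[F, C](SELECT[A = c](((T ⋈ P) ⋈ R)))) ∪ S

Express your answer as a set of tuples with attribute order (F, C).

{(17, 26), (23, 30), (24, 5), (34, 34), (34, 35)}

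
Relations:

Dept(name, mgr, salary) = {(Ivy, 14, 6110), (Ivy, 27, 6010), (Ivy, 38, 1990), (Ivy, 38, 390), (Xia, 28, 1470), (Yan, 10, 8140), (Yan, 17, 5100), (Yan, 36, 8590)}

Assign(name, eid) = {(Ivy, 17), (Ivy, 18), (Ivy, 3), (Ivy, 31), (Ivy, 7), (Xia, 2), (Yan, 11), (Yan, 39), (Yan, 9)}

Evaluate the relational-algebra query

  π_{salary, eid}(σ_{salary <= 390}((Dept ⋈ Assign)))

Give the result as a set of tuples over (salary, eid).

Natural join on name: {(Ivy, 14, 6110, 17), (Ivy, 14, 6110, 18), (Ivy, 14, 6110, 3), (Ivy, 14, 6110, 31), (Ivy, 14, 6110, 7), (Ivy, 27, 6010, 17), (Ivy, 27, 6010, 18), (Ivy, 27, 6010, 3), (Ivy, 27, 6010, 31), (Ivy, 27, 6010, 7), (Ivy, 38, 1990, 17), (Ivy, 38, 1990, 18), (Ivy, 38, 1990, 3), (Ivy, 38, 1990, 31), (Ivy, 38, 1990, 7), (Ivy, 38, 390, 17), (Ivy, 38, 390, 18), (Ivy, 38, 390, 3), (Ivy, 38, 390, 31), (Ivy, 38, 390, 7), (Xia, 28, 1470, 2), (Yan, 10, 8140, 11), (Yan, 10, 8140, 39), (Yan, 10, 8140, 9), (Yan, 17, 5100, 11), (Yan, 17, 5100, 39), (Yan, 17, 5100, 9), (Yan, 36, 8590, 11), (Yan, 36, 8590, 39), (Yan, 36, 8590, 9)}
Filtering on salary <= 390 leaves {(Ivy, 38, 390, 17), (Ivy, 38, 390, 18), (Ivy, 38, 390, 3), (Ivy, 38, 390, 31), (Ivy, 38, 390, 7)}.
π_{salary, eid} gives {(390, 17), (390, 18), (390, 3), (390, 31), (390, 7)}.

{(390, 17), (390, 18), (390, 3), (390, 31), (390, 7)}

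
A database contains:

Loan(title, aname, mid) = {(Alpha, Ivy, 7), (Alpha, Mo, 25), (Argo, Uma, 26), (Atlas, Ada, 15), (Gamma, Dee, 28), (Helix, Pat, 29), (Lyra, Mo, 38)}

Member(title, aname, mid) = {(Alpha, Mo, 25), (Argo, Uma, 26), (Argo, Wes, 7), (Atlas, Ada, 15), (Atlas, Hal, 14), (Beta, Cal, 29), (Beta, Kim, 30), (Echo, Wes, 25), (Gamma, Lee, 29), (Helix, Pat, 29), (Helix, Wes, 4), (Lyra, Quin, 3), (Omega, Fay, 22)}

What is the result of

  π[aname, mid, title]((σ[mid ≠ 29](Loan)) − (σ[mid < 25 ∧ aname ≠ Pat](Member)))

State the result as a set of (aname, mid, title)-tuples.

σ[mid ≠ 29]: keep tuples satisfying mid ≠ 29 → {(Alpha, Ivy, 7), (Alpha, Mo, 25), (Argo, Uma, 26), (Atlas, Ada, 15), (Gamma, Dee, 28), (Lyra, Mo, 38)}
σ[mid < 25 ∧ aname ≠ Pat]: keep tuples satisfying mid < 25 ∧ aname ≠ Pat → {(Argo, Wes, 7), (Atlas, Ada, 15), (Atlas, Hal, 14), (Helix, Wes, 4), (Lyra, Quin, 3), (Omega, Fay, 22)}
Taking the difference: {(Alpha, Ivy, 7), (Alpha, Mo, 25), (Argo, Uma, 26), (Gamma, Dee, 28), (Lyra, Mo, 38)}
Keep only column(s) aname, mid, title: {(Dee, 28, Gamma), (Ivy, 7, Alpha), (Mo, 25, Alpha), (Mo, 38, Lyra), (Uma, 26, Argo)}

{(Dee, 28, Gamma), (Ivy, 7, Alpha), (Mo, 25, Alpha), (Mo, 38, Lyra), (Uma, 26, Argo)}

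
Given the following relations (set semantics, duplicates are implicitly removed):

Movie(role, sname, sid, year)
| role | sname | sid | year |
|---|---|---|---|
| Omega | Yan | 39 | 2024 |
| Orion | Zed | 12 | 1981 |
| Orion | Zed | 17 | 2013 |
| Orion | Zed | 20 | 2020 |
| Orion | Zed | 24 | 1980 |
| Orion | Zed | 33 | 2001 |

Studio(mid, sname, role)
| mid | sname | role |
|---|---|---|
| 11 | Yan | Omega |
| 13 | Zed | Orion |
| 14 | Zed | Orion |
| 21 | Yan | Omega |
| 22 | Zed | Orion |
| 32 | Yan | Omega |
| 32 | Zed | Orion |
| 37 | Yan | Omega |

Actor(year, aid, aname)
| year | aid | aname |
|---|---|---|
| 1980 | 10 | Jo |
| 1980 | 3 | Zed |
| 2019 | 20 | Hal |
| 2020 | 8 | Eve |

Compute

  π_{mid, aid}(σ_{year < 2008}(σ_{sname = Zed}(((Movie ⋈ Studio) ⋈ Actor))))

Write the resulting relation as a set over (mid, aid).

{(13, 10), (13, 3), (14, 10), (14, 3), (22, 10), (22, 3), (32, 10), (32, 3)}

Joining Movie and Studio on role, sname yields {(Omega, Yan, 39, 2024, 11), (Omega, Yan, 39, 2024, 21), (Omega, Yan, 39, 2024, 32), (Omega, Yan, 39, 2024, 37), (Orion, Zed, 12, 1981, 13), (Orion, Zed, 12, 1981, 14), (Orion, Zed, 12, 1981, 22), (Orion, Zed, 12, 1981, 32), (Orion, Zed, 17, 2013, 13), (Orion, Zed, 17, 2013, 14), (Orion, Zed, 17, 2013, 22), (Orion, Zed, 17, 2013, 32), (Orion, Zed, 20, 2020, 13), (Orion, Zed, 20, 2020, 14), (Orion, Zed, 20, 2020, 22), (Orion, Zed, 20, 2020, 32), (Orion, Zed, 24, 1980, 13), (Orion, Zed, 24, 1980, 14), (Orion, Zed, 24, 1980, 22), (Orion, Zed, 24, 1980, 32), (Orion, Zed, 33, 2001, 13), (Orion, Zed, 33, 2001, 14), (Orion, Zed, 33, 2001, 22), (Orion, Zed, 33, 2001, 32)}.
Joining (Movie ⋈ Studio) and Actor on year yields {(Orion, Zed, 20, 2020, 13, 8, Eve), (Orion, Zed, 20, 2020, 14, 8, Eve), (Orion, Zed, 20, 2020, 22, 8, Eve), (Orion, Zed, 20, 2020, 32, 8, Eve), (Orion, Zed, 24, 1980, 13, 10, Jo), (Orion, Zed, 24, 1980, 13, 3, Zed), (Orion, Zed, 24, 1980, 14, 10, Jo), (Orion, Zed, 24, 1980, 14, 3, Zed), (Orion, Zed, 24, 1980, 22, 10, Jo), (Orion, Zed, 24, 1980, 22, 3, Zed), (Orion, Zed, 24, 1980, 32, 10, Jo), (Orion, Zed, 24, 1980, 32, 3, Zed)}.
Filtering on sname = Zed leaves {(Orion, Zed, 20, 2020, 13, 8, Eve), (Orion, Zed, 20, 2020, 14, 8, Eve), (Orion, Zed, 20, 2020, 22, 8, Eve), (Orion, Zed, 20, 2020, 32, 8, Eve), (Orion, Zed, 24, 1980, 13, 10, Jo), (Orion, Zed, 24, 1980, 13, 3, Zed), (Orion, Zed, 24, 1980, 14, 10, Jo), (Orion, Zed, 24, 1980, 14, 3, Zed), (Orion, Zed, 24, 1980, 22, 10, Jo), (Orion, Zed, 24, 1980, 22, 3, Zed), (Orion, Zed, 24, 1980, 32, 10, Jo), (Orion, Zed, 24, 1980, 32, 3, Zed)}.
Filtering on year < 2008 leaves {(Orion, Zed, 24, 1980, 13, 10, Jo), (Orion, Zed, 24, 1980, 13, 3, Zed), (Orion, Zed, 24, 1980, 14, 10, Jo), (Orion, Zed, 24, 1980, 14, 3, Zed), (Orion, Zed, 24, 1980, 22, 10, Jo), (Orion, Zed, 24, 1980, 22, 3, Zed), (Orion, Zed, 24, 1980, 32, 10, Jo), (Orion, Zed, 24, 1980, 32, 3, Zed)}.
π[mid, aid]: project onto (mid, aid) → {(13, 10), (13, 3), (14, 10), (14, 3), (22, 10), (22, 3), (32, 10), (32, 3)}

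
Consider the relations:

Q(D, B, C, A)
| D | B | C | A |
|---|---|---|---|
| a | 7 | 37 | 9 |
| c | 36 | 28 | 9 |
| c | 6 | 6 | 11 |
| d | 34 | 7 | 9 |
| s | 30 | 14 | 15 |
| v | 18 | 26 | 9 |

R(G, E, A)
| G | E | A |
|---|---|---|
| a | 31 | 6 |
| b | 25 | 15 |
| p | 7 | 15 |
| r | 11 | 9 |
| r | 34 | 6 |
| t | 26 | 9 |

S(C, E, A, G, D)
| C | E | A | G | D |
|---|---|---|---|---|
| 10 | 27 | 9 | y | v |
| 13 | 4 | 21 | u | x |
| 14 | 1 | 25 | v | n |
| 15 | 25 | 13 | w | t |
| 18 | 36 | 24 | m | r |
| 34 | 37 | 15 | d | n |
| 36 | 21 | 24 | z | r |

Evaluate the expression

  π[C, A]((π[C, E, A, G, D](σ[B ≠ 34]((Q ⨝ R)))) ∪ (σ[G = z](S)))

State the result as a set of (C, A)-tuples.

Natural join on A: {(a, 7, 37, 9, r, 11), (a, 7, 37, 9, t, 26), (c, 36, 28, 9, r, 11), (c, 36, 28, 9, t, 26), (d, 34, 7, 9, r, 11), (d, 34, 7, 9, t, 26), (s, 30, 14, 15, b, 25), (s, 30, 14, 15, p, 7), (v, 18, 26, 9, r, 11), (v, 18, 26, 9, t, 26)}
σ[B ≠ 34]: keep tuples satisfying B ≠ 34 → {(a, 7, 37, 9, r, 11), (a, 7, 37, 9, t, 26), (c, 36, 28, 9, r, 11), (c, 36, 28, 9, t, 26), (s, 30, 14, 15, b, 25), (s, 30, 14, 15, p, 7), (v, 18, 26, 9, r, 11), (v, 18, 26, 9, t, 26)}
Projecting to C, E, A, G, D: {(14, 25, 15, b, s), (14, 7, 15, p, s), (26, 11, 9, r, v), (26, 26, 9, t, v), (28, 11, 9, r, c), (28, 26, 9, t, c), (37, 11, 9, r, a), (37, 26, 9, t, a)}
σ[G = z]: keep tuples satisfying G = z → {(36, 21, 24, z, r)}
Taking the union: {(14, 25, 15, b, s), (14, 7, 15, p, s), (26, 11, 9, r, v), (26, 26, 9, t, v), (28, 11, 9, r, c), (28, 26, 9, t, c), (36, 21, 24, z, r), (37, 11, 9, r, a), (37, 26, 9, t, a)}
Projecting to C, A (4 duplicate(s) eliminated): {(14, 15), (26, 9), (28, 9), (36, 24), (37, 9)}

{(14, 15), (26, 9), (28, 9), (36, 24), (37, 9)}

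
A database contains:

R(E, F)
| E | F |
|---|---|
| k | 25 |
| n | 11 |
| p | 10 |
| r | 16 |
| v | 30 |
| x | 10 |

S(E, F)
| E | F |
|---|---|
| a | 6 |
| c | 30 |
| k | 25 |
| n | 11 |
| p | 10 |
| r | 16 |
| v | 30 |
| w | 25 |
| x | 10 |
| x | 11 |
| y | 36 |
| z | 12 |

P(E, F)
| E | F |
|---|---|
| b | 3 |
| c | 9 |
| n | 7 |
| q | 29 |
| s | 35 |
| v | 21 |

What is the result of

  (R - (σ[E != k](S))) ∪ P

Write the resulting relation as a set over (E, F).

{(b, 3), (c, 9), (k, 25), (n, 7), (q, 29), (s, 35), (v, 21)}

Apply σ_{E != k}; surviving tuples: {(a, 6), (c, 30), (n, 11), (p, 10), (r, 16), (v, 30), (w, 25), (x, 10), (x, 11), (y, 36), (z, 12)}
Taking the difference: {(k, 25)}
Taking the union: {(b, 3), (c, 9), (k, 25), (n, 7), (q, 29), (s, 35), (v, 21)}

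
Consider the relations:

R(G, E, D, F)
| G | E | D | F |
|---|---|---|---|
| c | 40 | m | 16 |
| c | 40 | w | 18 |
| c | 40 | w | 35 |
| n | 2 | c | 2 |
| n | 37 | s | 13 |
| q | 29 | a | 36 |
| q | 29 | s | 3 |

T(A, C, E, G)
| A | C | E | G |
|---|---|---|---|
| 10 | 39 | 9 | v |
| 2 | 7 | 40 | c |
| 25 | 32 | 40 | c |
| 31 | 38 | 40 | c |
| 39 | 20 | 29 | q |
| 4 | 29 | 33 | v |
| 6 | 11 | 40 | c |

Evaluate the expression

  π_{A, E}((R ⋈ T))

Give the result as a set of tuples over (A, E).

R ⋈ T (natural join on G, E): {(c, 40, m, 16, 2, 7), (c, 40, m, 16, 25, 32), (c, 40, m, 16, 31, 38), (c, 40, m, 16, 6, 11), (c, 40, w, 18, 2, 7), (c, 40, w, 18, 25, 32), (c, 40, w, 18, 31, 38), (c, 40, w, 18, 6, 11), (c, 40, w, 35, 2, 7), (c, 40, w, 35, 25, 32), (c, 40, w, 35, 31, 38), (c, 40, w, 35, 6, 11), (q, 29, a, 36, 39, 20), (q, 29, s, 3, 39, 20)}
π[A, E]: project onto (A, E) (9 duplicate(s) eliminated) → {(2, 40), (25, 40), (31, 40), (39, 29), (6, 40)}

{(2, 40), (25, 40), (31, 40), (39, 29), (6, 40)}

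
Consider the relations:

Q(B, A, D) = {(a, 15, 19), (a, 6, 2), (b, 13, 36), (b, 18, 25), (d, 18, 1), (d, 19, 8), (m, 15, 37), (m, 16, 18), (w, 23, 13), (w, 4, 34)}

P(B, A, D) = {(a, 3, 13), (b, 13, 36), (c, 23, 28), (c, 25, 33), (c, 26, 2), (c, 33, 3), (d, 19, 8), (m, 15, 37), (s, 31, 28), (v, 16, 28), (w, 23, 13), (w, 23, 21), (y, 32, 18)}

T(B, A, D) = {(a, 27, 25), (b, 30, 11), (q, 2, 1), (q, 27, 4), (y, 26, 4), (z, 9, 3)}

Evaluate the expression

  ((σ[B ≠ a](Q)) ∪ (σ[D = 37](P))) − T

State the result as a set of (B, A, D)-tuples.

Selection B ≠ a: {(b, 13, 36), (b, 18, 25), (d, 18, 1), (d, 19, 8), (m, 15, 37), (m, 16, 18), (w, 23, 13), (w, 4, 34)}
Selection D = 37: {(m, 15, 37)}
Union: {(b, 13, 36), (b, 18, 25), (d, 18, 1), (d, 19, 8), (m, 15, 37), (m, 16, 18), (w, 23, 13), (w, 4, 34)} with {(m, 15, 37)} → {(b, 13, 36), (b, 18, 25), (d, 18, 1), (d, 19, 8), (m, 15, 37), (m, 16, 18), (w, 23, 13), (w, 4, 34)}
Difference: {(b, 13, 36), (b, 18, 25), (d, 18, 1), (d, 19, 8), (m, 15, 37), (m, 16, 18), (w, 23, 13), (w, 4, 34)} with {(a, 27, 25), (b, 30, 11), (q, 2, 1), (q, 27, 4), (y, 26, 4), (z, 9, 3)} → {(b, 13, 36), (b, 18, 25), (d, 18, 1), (d, 19, 8), (m, 15, 37), (m, 16, 18), (w, 23, 13), (w, 4, 34)}

{(b, 13, 36), (b, 18, 25), (d, 18, 1), (d, 19, 8), (m, 15, 37), (m, 16, 18), (w, 23, 13), (w, 4, 34)}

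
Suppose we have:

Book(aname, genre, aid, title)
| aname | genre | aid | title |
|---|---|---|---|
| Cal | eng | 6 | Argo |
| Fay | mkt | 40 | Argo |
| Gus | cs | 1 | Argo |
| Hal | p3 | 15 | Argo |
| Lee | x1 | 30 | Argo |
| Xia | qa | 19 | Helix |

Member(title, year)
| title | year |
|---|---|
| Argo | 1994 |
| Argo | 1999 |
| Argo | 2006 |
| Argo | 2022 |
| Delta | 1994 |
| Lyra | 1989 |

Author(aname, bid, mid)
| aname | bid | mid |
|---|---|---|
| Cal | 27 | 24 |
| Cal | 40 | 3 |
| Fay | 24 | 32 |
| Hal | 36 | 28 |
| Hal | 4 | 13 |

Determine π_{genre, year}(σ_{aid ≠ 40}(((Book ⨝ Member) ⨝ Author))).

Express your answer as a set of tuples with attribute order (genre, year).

Book ⋈ Member (natural join on title): {(Cal, eng, 6, Argo, 1994), (Cal, eng, 6, Argo, 1999), (Cal, eng, 6, Argo, 2006), (Cal, eng, 6, Argo, 2022), (Fay, mkt, 40, Argo, 1994), (Fay, mkt, 40, Argo, 1999), (Fay, mkt, 40, Argo, 2006), (Fay, mkt, 40, Argo, 2022), (Gus, cs, 1, Argo, 1994), (Gus, cs, 1, Argo, 1999), (Gus, cs, 1, Argo, 2006), (Gus, cs, 1, Argo, 2022), (Hal, p3, 15, Argo, 1994), (Hal, p3, 15, Argo, 1999), (Hal, p3, 15, Argo, 2006), (Hal, p3, 15, Argo, 2022), (Lee, x1, 30, Argo, 1994), (Lee, x1, 30, Argo, 1999), (Lee, x1, 30, Argo, 2006), (Lee, x1, 30, Argo, 2022)}
(Book ⨝ Member) ⋈ Author (natural join on aname): {(Cal, eng, 6, Argo, 1994, 27, 24), (Cal, eng, 6, Argo, 1994, 40, 3), (Cal, eng, 6, Argo, 1999, 27, 24), (Cal, eng, 6, Argo, 1999, 40, 3), (Cal, eng, 6, Argo, 2006, 27, 24), (Cal, eng, 6, Argo, 2006, 40, 3), (Cal, eng, 6, Argo, 2022, 27, 24), (Cal, eng, 6, Argo, 2022, 40, 3), (Fay, mkt, 40, Argo, 1994, 24, 32), (Fay, mkt, 40, Argo, 1999, 24, 32), (Fay, mkt, 40, Argo, 2006, 24, 32), (Fay, mkt, 40, Argo, 2022, 24, 32), (Hal, p3, 15, Argo, 1994, 36, 28), (Hal, p3, 15, Argo, 1994, 4, 13), (Hal, p3, 15, Argo, 1999, 36, 28), (Hal, p3, 15, Argo, 1999, 4, 13), (Hal, p3, 15, Argo, 2006, 36, 28), (Hal, p3, 15, Argo, 2006, 4, 13), (Hal, p3, 15, Argo, 2022, 36, 28), (Hal, p3, 15, Argo, 2022, 4, 13)}
Filtering on aid ≠ 40 leaves {(Cal, eng, 6, Argo, 1994, 27, 24), (Cal, eng, 6, Argo, 1994, 40, 3), (Cal, eng, 6, Argo, 1999, 27, 24), (Cal, eng, 6, Argo, 1999, 40, 3), (Cal, eng, 6, Argo, 2006, 27, 24), (Cal, eng, 6, Argo, 2006, 40, 3), (Cal, eng, 6, Argo, 2022, 27, 24), (Cal, eng, 6, Argo, 2022, 40, 3), (Hal, p3, 15, Argo, 1994, 36, 28), (Hal, p3, 15, Argo, 1994, 4, 13), (Hal, p3, 15, Argo, 1999, 36, 28), (Hal, p3, 15, Argo, 1999, 4, 13), (Hal, p3, 15, Argo, 2006, 36, 28), (Hal, p3, 15, Argo, 2006, 4, 13), (Hal, p3, 15, Argo, 2022, 36, 28), (Hal, p3, 15, Argo, 2022, 4, 13)}.
π_{genre, year} gives {(eng, 1994), (eng, 1999), (eng, 2006), (eng, 2022), (p3, 1994), (p3, 1999), (p3, 2006), (p3, 2022)} (8 duplicate(s) eliminated).

{(eng, 1994), (eng, 1999), (eng, 2006), (eng, 2022), (p3, 1994), (p3, 1999), (p3, 2006), (p3, 2022)}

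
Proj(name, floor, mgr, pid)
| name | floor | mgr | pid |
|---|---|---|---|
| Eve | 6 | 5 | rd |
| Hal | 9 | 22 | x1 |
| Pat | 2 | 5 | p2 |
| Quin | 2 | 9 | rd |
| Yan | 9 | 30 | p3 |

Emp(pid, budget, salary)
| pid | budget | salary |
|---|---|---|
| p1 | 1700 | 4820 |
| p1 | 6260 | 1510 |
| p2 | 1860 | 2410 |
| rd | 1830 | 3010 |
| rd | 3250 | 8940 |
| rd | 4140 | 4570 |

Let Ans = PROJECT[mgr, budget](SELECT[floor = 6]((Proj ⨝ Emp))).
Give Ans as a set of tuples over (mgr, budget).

Natural join on pid: {(Eve, 6, 5, rd, 1830, 3010), (Eve, 6, 5, rd, 3250, 8940), (Eve, 6, 5, rd, 4140, 4570), (Pat, 2, 5, p2, 1860, 2410), (Quin, 2, 9, rd, 1830, 3010), (Quin, 2, 9, rd, 3250, 8940), (Quin, 2, 9, rd, 4140, 4570)}
σ[floor = 6]: keep tuples satisfying floor = 6 → {(Eve, 6, 5, rd, 1830, 3010), (Eve, 6, 5, rd, 3250, 8940), (Eve, 6, 5, rd, 4140, 4570)}
Keep only column(s) mgr, budget: {(5, 1830), (5, 3250), (5, 4140)}

{(5, 1830), (5, 3250), (5, 4140)}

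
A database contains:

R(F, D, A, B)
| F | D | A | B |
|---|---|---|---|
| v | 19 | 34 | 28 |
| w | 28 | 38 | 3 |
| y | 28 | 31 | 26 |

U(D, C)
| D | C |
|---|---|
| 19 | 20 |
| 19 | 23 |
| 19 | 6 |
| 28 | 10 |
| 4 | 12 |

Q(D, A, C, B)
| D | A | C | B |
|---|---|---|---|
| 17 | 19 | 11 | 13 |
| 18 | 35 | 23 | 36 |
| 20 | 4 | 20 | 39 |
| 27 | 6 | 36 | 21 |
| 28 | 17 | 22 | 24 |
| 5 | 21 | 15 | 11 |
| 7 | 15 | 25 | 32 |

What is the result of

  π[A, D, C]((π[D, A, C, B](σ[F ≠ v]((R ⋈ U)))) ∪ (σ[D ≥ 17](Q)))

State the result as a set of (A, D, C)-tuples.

{(17, 28, 22), (19, 17, 11), (31, 28, 10), (35, 18, 23), (38, 28, 10), (4, 20, 20), (6, 27, 36)}

R ⋈ U (natural join on D): {(v, 19, 34, 28, 20), (v, 19, 34, 28, 23), (v, 19, 34, 28, 6), (w, 28, 38, 3, 10), (y, 28, 31, 26, 10)}
Filtering on F ≠ v leaves {(w, 28, 38, 3, 10), (y, 28, 31, 26, 10)}.
Projecting to D, A, C, B: {(28, 31, 10, 26), (28, 38, 10, 3)}
Filtering on D ≥ 17 leaves {(17, 19, 11, 13), (18, 35, 23, 36), (20, 4, 20, 39), (27, 6, 36, 21), (28, 17, 22, 24)}.
Taking the union: {(17, 19, 11, 13), (18, 35, 23, 36), (20, 4, 20, 39), (27, 6, 36, 21), (28, 17, 22, 24), (28, 31, 10, 26), (28, 38, 10, 3)}
Projecting to A, D, C: {(17, 28, 22), (19, 17, 11), (31, 28, 10), (35, 18, 23), (38, 28, 10), (4, 20, 20), (6, 27, 36)}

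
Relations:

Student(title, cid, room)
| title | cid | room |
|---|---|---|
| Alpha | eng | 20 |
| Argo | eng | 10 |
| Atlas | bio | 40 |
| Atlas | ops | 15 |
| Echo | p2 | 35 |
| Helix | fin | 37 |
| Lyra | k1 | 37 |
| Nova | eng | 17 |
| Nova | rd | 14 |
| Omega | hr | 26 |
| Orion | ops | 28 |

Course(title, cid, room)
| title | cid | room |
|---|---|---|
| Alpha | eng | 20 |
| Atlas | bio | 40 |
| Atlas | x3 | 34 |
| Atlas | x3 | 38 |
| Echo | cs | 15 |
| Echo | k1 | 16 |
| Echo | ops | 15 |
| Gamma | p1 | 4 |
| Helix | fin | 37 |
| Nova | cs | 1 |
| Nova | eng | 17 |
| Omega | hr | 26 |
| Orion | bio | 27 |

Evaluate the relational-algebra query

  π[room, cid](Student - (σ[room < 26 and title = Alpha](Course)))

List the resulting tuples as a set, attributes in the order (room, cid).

{(10, eng), (14, rd), (15, ops), (17, eng), (26, hr), (28, ops), (35, p2), (37, fin), (37, k1), (40, bio)}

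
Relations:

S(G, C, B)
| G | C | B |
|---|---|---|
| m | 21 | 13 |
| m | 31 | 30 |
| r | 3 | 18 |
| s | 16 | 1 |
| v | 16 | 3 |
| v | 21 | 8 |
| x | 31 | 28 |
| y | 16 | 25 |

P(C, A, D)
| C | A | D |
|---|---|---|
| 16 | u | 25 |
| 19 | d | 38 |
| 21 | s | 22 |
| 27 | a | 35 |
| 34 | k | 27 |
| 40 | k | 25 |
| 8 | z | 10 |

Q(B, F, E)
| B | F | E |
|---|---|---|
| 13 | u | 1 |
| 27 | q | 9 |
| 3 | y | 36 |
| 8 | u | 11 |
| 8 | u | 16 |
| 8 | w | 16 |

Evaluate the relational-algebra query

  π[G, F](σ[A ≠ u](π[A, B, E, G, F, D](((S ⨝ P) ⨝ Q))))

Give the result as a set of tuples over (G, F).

{(m, u), (v, u), (v, w)}

Natural join on C: {(m, 21, 13, s, 22), (s, 16, 1, u, 25), (v, 16, 3, u, 25), (v, 21, 8, s, 22), (y, 16, 25, u, 25)}
Natural join on B: {(m, 21, 13, s, 22, u, 1), (v, 16, 3, u, 25, y, 36), (v, 21, 8, s, 22, u, 11), (v, 21, 8, s, 22, u, 16), (v, 21, 8, s, 22, w, 16)}
Keep only column(s) A, B, E, G, F, D: {(s, 13, 1, m, u, 22), (s, 8, 11, v, u, 22), (s, 8, 16, v, u, 22), (s, 8, 16, v, w, 22), (u, 3, 36, v, y, 25)}
Apply σ_{A ≠ u}; surviving tuples: {(s, 13, 1, m, u, 22), (s, 8, 11, v, u, 22), (s, 8, 16, v, u, 22), (s, 8, 16, v, w, 22)}
Keep only column(s) G, F (1 duplicate(s) eliminated): {(m, u), (v, u), (v, w)}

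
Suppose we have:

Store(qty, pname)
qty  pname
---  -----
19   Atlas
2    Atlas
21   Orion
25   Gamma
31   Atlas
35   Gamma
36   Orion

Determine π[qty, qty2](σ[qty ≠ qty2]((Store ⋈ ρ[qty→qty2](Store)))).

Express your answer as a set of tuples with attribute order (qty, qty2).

ρ[qty→qty2]: schema becomes (qty2, pname); tuples unchanged.
Joining Store and ρ[qty→qty2](Store) on pname yields {(19, Atlas, 19), (19, Atlas, 2), (19, Atlas, 31), (2, Atlas, 19), (2, Atlas, 2), (2, Atlas, 31), (21, Orion, 21), (21, Orion, 36), (25, Gamma, 25), (25, Gamma, 35), (31, Atlas, 19), (31, Atlas, 2), (31, Atlas, 31), (35, Gamma, 25), (35, Gamma, 35), (36, Orion, 21), (36, Orion, 36)}.
Selection qty ≠ qty2: {(19, Atlas, 2), (19, Atlas, 31), (2, Atlas, 19), (2, Atlas, 31), (21, Orion, 36), (25, Gamma, 35), (31, Atlas, 19), (31, Atlas, 2), (35, Gamma, 25), (36, Orion, 21)}
π_{qty, qty2} gives {(19, 2), (19, 31), (2, 19), (2, 31), (21, 36), (25, 35), (31, 19), (31, 2), (35, 25), (36, 21)}.

{(19, 2), (19, 31), (2, 19), (2, 31), (21, 36), (25, 35), (31, 19), (31, 2), (35, 25), (36, 21)}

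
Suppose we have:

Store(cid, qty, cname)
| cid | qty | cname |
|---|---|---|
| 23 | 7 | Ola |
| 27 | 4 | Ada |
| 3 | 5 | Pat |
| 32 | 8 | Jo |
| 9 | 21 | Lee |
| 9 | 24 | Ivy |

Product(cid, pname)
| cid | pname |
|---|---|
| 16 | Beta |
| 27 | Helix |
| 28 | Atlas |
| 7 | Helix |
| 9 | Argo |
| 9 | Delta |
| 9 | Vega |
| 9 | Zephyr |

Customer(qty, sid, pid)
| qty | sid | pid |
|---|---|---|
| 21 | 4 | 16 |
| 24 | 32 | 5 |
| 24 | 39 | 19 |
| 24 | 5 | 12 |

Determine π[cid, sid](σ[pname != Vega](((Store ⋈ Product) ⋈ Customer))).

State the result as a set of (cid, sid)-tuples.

Joining Store and Product on cid yields {(27, 4, Ada, Helix), (9, 21, Lee, Argo), (9, 21, Lee, Delta), (9, 21, Lee, Vega), (9, 21, Lee, Zephyr), (9, 24, Ivy, Argo), (9, 24, Ivy, Delta), (9, 24, Ivy, Vega), (9, 24, Ivy, Zephyr)}.
Joining (Store ⋈ Product) and Customer on qty yields {(9, 21, Lee, Argo, 4, 16), (9, 21, Lee, Delta, 4, 16), (9, 21, Lee, Vega, 4, 16), (9, 21, Lee, Zephyr, 4, 16), (9, 24, Ivy, Argo, 32, 5), (9, 24, Ivy, Argo, 39, 19), (9, 24, Ivy, Argo, 5, 12), (9, 24, Ivy, Delta, 32, 5), (9, 24, Ivy, Delta, 39, 19), (9, 24, Ivy, Delta, 5, 12), (9, 24, Ivy, Vega, 32, 5), (9, 24, Ivy, Vega, 39, 19), (9, 24, Ivy, Vega, 5, 12), (9, 24, Ivy, Zephyr, 32, 5), (9, 24, Ivy, Zephyr, 39, 19), (9, 24, Ivy, Zephyr, 5, 12)}.
Filtering on pname != Vega leaves {(9, 21, Lee, Argo, 4, 16), (9, 21, Lee, Delta, 4, 16), (9, 21, Lee, Zephyr, 4, 16), (9, 24, Ivy, Argo, 32, 5), (9, 24, Ivy, Argo, 39, 19), (9, 24, Ivy, Argo, 5, 12), (9, 24, Ivy, Delta, 32, 5), (9, 24, Ivy, Delta, 39, 19), (9, 24, Ivy, Delta, 5, 12), (9, 24, Ivy, Zephyr, 32, 5), (9, 24, Ivy, Zephyr, 39, 19), (9, 24, Ivy, Zephyr, 5, 12)}.
π[cid, sid]: project onto (cid, sid) (8 duplicate(s) eliminated) → {(9, 32), (9, 39), (9, 4), (9, 5)}

{(9, 32), (9, 39), (9, 4), (9, 5)}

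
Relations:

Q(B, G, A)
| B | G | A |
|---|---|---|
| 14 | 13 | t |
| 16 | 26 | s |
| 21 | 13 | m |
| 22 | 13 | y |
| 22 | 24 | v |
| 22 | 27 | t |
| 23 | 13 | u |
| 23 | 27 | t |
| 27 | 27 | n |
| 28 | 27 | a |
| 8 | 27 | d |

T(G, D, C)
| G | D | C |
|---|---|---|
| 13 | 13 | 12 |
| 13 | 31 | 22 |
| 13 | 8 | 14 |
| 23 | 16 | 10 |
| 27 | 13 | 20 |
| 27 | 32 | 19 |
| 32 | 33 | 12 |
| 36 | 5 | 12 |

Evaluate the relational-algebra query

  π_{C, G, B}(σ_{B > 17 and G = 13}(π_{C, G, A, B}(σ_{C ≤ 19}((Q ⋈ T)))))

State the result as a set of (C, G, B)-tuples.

{(12, 13, 21), (12, 13, 22), (12, 13, 23), (14, 13, 21), (14, 13, 22), (14, 13, 23)}

Q ⋈ T (natural join on G): {(14, 13, t, 13, 12), (14, 13, t, 31, 22), (14, 13, t, 8, 14), (21, 13, m, 13, 12), (21, 13, m, 31, 22), (21, 13, m, 8, 14), (22, 13, y, 13, 12), (22, 13, y, 31, 22), (22, 13, y, 8, 14), (22, 27, t, 13, 20), (22, 27, t, 32, 19), (23, 13, u, 13, 12), (23, 13, u, 31, 22), (23, 13, u, 8, 14), (23, 27, t, 13, 20), (23, 27, t, 32, 19), (27, 27, n, 13, 20), (27, 27, n, 32, 19), (28, 27, a, 13, 20), (28, 27, a, 32, 19), (8, 27, d, 13, 20), (8, 27, d, 32, 19)}
Filtering on C ≤ 19 leaves {(14, 13, t, 13, 12), (14, 13, t, 8, 14), (21, 13, m, 13, 12), (21, 13, m, 8, 14), (22, 13, y, 13, 12), (22, 13, y, 8, 14), (22, 27, t, 32, 19), (23, 13, u, 13, 12), (23, 13, u, 8, 14), (23, 27, t, 32, 19), (27, 27, n, 32, 19), (28, 27, a, 32, 19), (8, 27, d, 32, 19)}.
π[C, G, A, B]: project onto (C, G, A, B) → {(12, 13, m, 21), (12, 13, t, 14), (12, 13, u, 23), (12, 13, y, 22), (14, 13, m, 21), (14, 13, t, 14), (14, 13, u, 23), (14, 13, y, 22), (19, 27, a, 28), (19, 27, d, 8), (19, 27, n, 27), (19, 27, t, 22), (19, 27, t, 23)}
Filtering on B > 17 and G = 13 leaves {(12, 13, m, 21), (12, 13, u, 23), (12, 13, y, 22), (14, 13, m, 21), (14, 13, u, 23), (14, 13, y, 22)}.
π[C, G, B]: project onto (C, G, B) → {(12, 13, 21), (12, 13, 22), (12, 13, 23), (14, 13, 21), (14, 13, 22), (14, 13, 23)}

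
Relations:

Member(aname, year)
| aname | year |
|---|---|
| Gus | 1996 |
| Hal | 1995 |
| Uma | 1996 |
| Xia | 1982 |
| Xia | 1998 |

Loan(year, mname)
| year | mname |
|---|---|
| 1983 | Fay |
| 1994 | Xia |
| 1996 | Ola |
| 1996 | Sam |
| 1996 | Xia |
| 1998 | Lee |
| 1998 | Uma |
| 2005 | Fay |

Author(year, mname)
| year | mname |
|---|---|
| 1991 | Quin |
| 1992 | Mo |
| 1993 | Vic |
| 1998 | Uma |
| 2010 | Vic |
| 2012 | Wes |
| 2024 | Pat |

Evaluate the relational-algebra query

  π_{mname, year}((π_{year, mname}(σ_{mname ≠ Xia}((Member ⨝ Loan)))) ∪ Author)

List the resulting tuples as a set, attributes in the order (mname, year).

{(Lee, 1998), (Mo, 1992), (Ola, 1996), (Pat, 2024), (Quin, 1991), (Sam, 1996), (Uma, 1998), (Vic, 1993), (Vic, 2010), (Wes, 2012)}

Natural join on year: {(Gus, 1996, Ola), (Gus, 1996, Sam), (Gus, 1996, Xia), (Uma, 1996, Ola), (Uma, 1996, Sam), (Uma, 1996, Xia), (Xia, 1998, Lee), (Xia, 1998, Uma)}
Selection mname ≠ Xia: {(Gus, 1996, Ola), (Gus, 1996, Sam), (Uma, 1996, Ola), (Uma, 1996, Sam), (Xia, 1998, Lee), (Xia, 1998, Uma)}
π_{year, mname} gives {(1996, Ola), (1996, Sam), (1998, Lee), (1998, Uma)} (2 duplicate(s) eliminated).
Union: {(1996, Ola), (1996, Sam), (1998, Lee), (1998, Uma)} with {(1991, Quin), (1992, Mo), (1993, Vic), (1998, Uma), (2010, Vic), (2012, Wes), (2024, Pat)} → {(1991, Quin), (1992, Mo), (1993, Vic), (1996, Ola), (1996, Sam), (1998, Lee), (1998, Uma), (2010, Vic), (2012, Wes), (2024, Pat)}
π_{mname, year} gives {(Lee, 1998), (Mo, 1992), (Ola, 1996), (Pat, 2024), (Quin, 1991), (Sam, 1996), (Uma, 1998), (Vic, 1993), (Vic, 2010), (Wes, 2012)}.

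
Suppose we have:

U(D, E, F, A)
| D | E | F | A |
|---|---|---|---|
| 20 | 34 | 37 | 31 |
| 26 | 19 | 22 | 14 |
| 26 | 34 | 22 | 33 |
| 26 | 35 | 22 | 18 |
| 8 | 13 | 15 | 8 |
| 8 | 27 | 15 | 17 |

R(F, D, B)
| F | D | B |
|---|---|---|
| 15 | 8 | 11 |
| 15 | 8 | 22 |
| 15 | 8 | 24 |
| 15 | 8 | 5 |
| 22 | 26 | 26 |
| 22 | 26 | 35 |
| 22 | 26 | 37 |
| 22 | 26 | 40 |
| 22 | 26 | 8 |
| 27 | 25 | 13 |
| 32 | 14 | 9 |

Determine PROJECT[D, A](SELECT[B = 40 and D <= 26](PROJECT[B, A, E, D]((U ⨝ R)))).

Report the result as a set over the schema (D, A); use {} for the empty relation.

{(26, 14), (26, 18), (26, 33)}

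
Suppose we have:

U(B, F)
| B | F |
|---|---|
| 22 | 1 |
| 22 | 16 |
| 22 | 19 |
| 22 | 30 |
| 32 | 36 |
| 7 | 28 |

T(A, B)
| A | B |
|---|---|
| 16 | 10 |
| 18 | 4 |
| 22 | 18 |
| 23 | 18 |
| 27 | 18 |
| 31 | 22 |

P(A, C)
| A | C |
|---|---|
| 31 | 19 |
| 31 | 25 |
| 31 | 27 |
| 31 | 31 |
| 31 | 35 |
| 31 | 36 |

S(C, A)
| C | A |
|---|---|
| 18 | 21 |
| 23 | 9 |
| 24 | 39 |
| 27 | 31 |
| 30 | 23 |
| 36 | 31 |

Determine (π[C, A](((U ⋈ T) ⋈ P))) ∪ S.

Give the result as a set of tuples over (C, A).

Natural join on B: {(22, 1, 31), (22, 16, 31), (22, 19, 31), (22, 30, 31)}
Natural join on A: {(22, 1, 31, 19), (22, 1, 31, 25), (22, 1, 31, 27), (22, 1, 31, 31), (22, 1, 31, 35), (22, 1, 31, 36), (22, 16, 31, 19), (22, 16, 31, 25), (22, 16, 31, 27), (22, 16, 31, 31), (22, 16, 31, 35), (22, 16, 31, 36), (22, 19, 31, 19), (22, 19, 31, 25), (22, 19, 31, 27), (22, 19, 31, 31), (22, 19, 31, 35), (22, 19, 31, 36), (22, 30, 31, 19), (22, 30, 31, 25), (22, 30, 31, 27), (22, 30, 31, 31), (22, 30, 31, 35), (22, 30, 31, 36)}
π[C, A]: project onto (C, A) (18 duplicate(s) eliminated) → {(19, 31), (25, 31), (27, 31), (31, 31), (35, 31), (36, 31)}
Set union of the two operands is {(18, 21), (19, 31), (23, 9), (24, 39), (25, 31), (27, 31), (30, 23), (31, 31), (35, 31), (36, 31)}.

{(18, 21), (19, 31), (23, 9), (24, 39), (25, 31), (27, 31), (30, 23), (31, 31), (35, 31), (36, 31)}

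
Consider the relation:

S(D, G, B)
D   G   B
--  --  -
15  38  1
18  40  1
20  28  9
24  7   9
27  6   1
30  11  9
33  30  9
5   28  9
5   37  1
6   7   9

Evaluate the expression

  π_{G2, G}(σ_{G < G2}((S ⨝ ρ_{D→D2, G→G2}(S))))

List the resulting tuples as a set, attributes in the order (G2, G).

{(11, 7), (28, 11), (28, 7), (30, 11), (30, 28), (30, 7), (37, 6), (38, 37), (38, 6), (40, 37), (40, 38), (40, 6)}

ρ[D→D2, G→G2]: schema becomes (D2, G2, B); tuples unchanged.
Natural join on B: {(15, 38, 1, 15, 38), (15, 38, 1, 18, 40), (15, 38, 1, 27, 6), (15, 38, 1, 5, 37), (18, 40, 1, 15, 38), (18, 40, 1, 18, 40), (18, 40, 1, 27, 6), (18, 40, 1, 5, 37), (20, 28, 9, 20, 28), (20, 28, 9, 24, 7), (20, 28, 9, 30, 11), (20, 28, 9, 33, 30), (20, 28, 9, 5, 28), (20, 28, 9, 6, 7), (24, 7, 9, 20, 28), (24, 7, 9, 24, 7), (24, 7, 9, 30, 11), (24, 7, 9, 33, 30), (24, 7, 9, 5, 28), (24, 7, 9, 6, 7), (27, 6, 1, 15, 38), (27, 6, 1, 18, 40), (27, 6, 1, 27, 6), (27, 6, 1, 5, 37), (30, 11, 9, 20, 28), (30, 11, 9, 24, 7), (30, 11, 9, 30, 11), (30, 11, 9, 33, 30), (30, 11, 9, 5, 28), (30, 11, 9, 6, 7), (33, 30, 9, 20, 28), (33, 30, 9, 24, 7), (33, 30, 9, 30, 11), (33, 30, 9, 33, 30), (33, 30, 9, 5, 28), (33, 30, 9, 6, 7), (5, 28, 9, 20, 28), (5, 28, 9, 24, 7), (5, 28, 9, 30, 11), (5, 28, 9, 33, 30), (5, 28, 9, 5, 28), (5, 28, 9, 6, 7), (5, 37, 1, 15, 38), (5, 37, 1, 18, 40), (5, 37, 1, 27, 6), (5, 37, 1, 5, 37), (6, 7, 9, 20, 28), (6, 7, 9, 24, 7), (6, 7, 9, 30, 11), (6, 7, 9, 33, 30), (6, 7, 9, 5, 28), (6, 7, 9, 6, 7)}
Apply σ_{G < G2}; surviving tuples: {(15, 38, 1, 18, 40), (20, 28, 9, 33, 30), (24, 7, 9, 20, 28), (24, 7, 9, 30, 11), (24, 7, 9, 33, 30), (24, 7, 9, 5, 28), (27, 6, 1, 15, 38), (27, 6, 1, 18, 40), (27, 6, 1, 5, 37), (30, 11, 9, 20, 28), (30, 11, 9, 33, 30), (30, 11, 9, 5, 28), (5, 28, 9, 33, 30), (5, 37, 1, 15, 38), (5, 37, 1, 18, 40), (6, 7, 9, 20, 28), (6, 7, 9, 30, 11), (6, 7, 9, 33, 30), (6, 7, 9, 5, 28)}
π_{G2, G} gives {(11, 7), (28, 11), (28, 7), (30, 11), (30, 28), (30, 7), (37, 6), (38, 37), (38, 6), (40, 37), (40, 38), (40, 6)} (7 duplicate(s) eliminated).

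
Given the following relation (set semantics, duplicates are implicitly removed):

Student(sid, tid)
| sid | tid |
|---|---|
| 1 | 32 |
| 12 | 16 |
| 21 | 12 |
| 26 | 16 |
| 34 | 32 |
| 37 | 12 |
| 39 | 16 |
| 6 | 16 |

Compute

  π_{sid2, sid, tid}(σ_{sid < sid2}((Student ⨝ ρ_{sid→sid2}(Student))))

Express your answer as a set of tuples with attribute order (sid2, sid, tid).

{(12, 6, 16), (26, 12, 16), (26, 6, 16), (34, 1, 32), (37, 21, 12), (39, 12, 16), (39, 26, 16), (39, 6, 16)}

ρ[sid→sid2]: schema becomes (sid2, tid); tuples unchanged.
Student ⋈ ρ_{sid→sid2}(Student) (natural join on tid): {(1, 32, 1), (1, 32, 34), (12, 16, 12), (12, 16, 26), (12, 16, 39), (12, 16, 6), (21, 12, 21), (21, 12, 37), (26, 16, 12), (26, 16, 26), (26, 16, 39), (26, 16, 6), (34, 32, 1), (34, 32, 34), (37, 12, 21), (37, 12, 37), (39, 16, 12), (39, 16, 26), (39, 16, 39), (39, 16, 6), (6, 16, 12), (6, 16, 26), (6, 16, 39), (6, 16, 6)}
Apply σ_{sid < sid2}; surviving tuples: {(1, 32, 34), (12, 16, 26), (12, 16, 39), (21, 12, 37), (26, 16, 39), (6, 16, 12), (6, 16, 26), (6, 16, 39)}
Keep only column(s) sid2, sid, tid: {(12, 6, 16), (26, 12, 16), (26, 6, 16), (34, 1, 32), (37, 21, 12), (39, 12, 16), (39, 26, 16), (39, 6, 16)}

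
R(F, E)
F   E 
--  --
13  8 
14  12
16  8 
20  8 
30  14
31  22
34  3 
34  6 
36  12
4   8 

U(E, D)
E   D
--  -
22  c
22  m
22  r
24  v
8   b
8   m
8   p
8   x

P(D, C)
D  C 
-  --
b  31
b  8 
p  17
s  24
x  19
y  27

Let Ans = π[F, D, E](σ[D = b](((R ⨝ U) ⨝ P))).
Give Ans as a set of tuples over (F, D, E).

Joining R and U on E yields {(13, 8, b), (13, 8, m), (13, 8, p), (13, 8, x), (16, 8, b), (16, 8, m), (16, 8, p), (16, 8, x), (20, 8, b), (20, 8, m), (20, 8, p), (20, 8, x), (31, 22, c), (31, 22, m), (31, 22, r), (4, 8, b), (4, 8, m), (4, 8, p), (4, 8, x)}.
Joining (R ⨝ U) and P on D yields {(13, 8, b, 31), (13, 8, b, 8), (13, 8, p, 17), (13, 8, x, 19), (16, 8, b, 31), (16, 8, b, 8), (16, 8, p, 17), (16, 8, x, 19), (20, 8, b, 31), (20, 8, b, 8), (20, 8, p, 17), (20, 8, x, 19), (4, 8, b, 31), (4, 8, b, 8), (4, 8, p, 17), (4, 8, x, 19)}.
σ[D = b]: keep tuples satisfying D = b → {(13, 8, b, 31), (13, 8, b, 8), (16, 8, b, 31), (16, 8, b, 8), (20, 8, b, 31), (20, 8, b, 8), (4, 8, b, 31), (4, 8, b, 8)}
Keep only column(s) F, D, E (4 duplicate(s) eliminated): {(13, b, 8), (16, b, 8), (20, b, 8), (4, b, 8)}

{(13, b, 8), (16, b, 8), (20, b, 8), (4, b, 8)}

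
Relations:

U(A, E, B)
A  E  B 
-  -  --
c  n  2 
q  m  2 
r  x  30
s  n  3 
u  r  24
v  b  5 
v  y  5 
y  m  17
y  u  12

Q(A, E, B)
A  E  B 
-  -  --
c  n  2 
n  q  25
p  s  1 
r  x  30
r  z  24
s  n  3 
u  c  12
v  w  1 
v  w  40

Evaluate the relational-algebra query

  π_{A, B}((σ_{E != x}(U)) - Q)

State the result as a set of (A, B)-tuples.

Selection E != x: {(c, n, 2), (q, m, 2), (s, n, 3), (u, r, 24), (v, b, 5), (v, y, 5), (y, m, 17), (y, u, 12)}
Taking the difference: {(q, m, 2), (u, r, 24), (v, b, 5), (v, y, 5), (y, m, 17), (y, u, 12)}
π_{A, B} gives {(q, 2), (u, 24), (v, 5), (y, 12), (y, 17)} (1 duplicate(s) eliminated).

{(q, 2), (u, 24), (v, 5), (y, 12), (y, 17)}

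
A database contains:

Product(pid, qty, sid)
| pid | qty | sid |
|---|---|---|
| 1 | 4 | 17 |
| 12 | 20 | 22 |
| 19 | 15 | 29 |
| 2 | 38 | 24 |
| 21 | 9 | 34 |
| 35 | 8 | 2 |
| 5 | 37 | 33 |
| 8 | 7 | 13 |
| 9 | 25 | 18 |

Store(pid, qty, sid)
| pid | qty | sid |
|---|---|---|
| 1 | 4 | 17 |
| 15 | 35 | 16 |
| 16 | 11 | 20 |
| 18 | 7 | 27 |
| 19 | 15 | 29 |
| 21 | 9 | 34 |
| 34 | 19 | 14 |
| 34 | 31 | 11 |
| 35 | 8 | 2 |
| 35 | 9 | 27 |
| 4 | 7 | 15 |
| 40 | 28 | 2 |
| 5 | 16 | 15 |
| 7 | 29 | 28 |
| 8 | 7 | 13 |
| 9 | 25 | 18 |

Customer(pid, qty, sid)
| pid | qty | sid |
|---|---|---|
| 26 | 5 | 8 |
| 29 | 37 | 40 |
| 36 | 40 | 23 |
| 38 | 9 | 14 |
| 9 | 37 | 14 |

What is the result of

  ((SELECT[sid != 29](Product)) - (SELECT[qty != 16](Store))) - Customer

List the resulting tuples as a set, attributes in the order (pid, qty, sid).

Selection sid != 29: {(1, 4, 17), (12, 20, 22), (2, 38, 24), (21, 9, 34), (35, 8, 2), (5, 37, 33), (8, 7, 13), (9, 25, 18)}
Selection qty != 16: {(1, 4, 17), (15, 35, 16), (16, 11, 20), (18, 7, 27), (19, 15, 29), (21, 9, 34), (34, 19, 14), (34, 31, 11), (35, 8, 2), (35, 9, 27), (4, 7, 15), (40, 28, 2), (7, 29, 28), (8, 7, 13), (9, 25, 18)}
Set difference of the two operands is {(12, 20, 22), (2, 38, 24), (5, 37, 33)}.
Set difference of the two operands is {(12, 20, 22), (2, 38, 24), (5, 37, 33)}.

{(12, 20, 22), (2, 38, 24), (5, 37, 33)}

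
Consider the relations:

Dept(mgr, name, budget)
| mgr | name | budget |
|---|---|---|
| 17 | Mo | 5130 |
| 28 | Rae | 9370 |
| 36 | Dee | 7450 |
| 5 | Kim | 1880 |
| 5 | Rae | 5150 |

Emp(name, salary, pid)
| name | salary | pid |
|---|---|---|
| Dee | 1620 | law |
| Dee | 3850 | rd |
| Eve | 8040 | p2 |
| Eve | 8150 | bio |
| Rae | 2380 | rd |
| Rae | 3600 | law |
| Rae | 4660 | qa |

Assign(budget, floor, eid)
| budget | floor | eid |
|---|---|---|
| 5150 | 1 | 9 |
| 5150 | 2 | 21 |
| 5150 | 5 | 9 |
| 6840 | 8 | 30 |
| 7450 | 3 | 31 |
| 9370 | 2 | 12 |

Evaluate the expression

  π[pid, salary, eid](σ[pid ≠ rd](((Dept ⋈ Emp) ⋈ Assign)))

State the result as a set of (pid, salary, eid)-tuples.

Joining Dept and Emp on name yields {(28, Rae, 9370, 2380, rd), (28, Rae, 9370, 3600, law), (28, Rae, 9370, 4660, qa), (36, Dee, 7450, 1620, law), (36, Dee, 7450, 3850, rd), (5, Rae, 5150, 2380, rd), (5, Rae, 5150, 3600, law), (5, Rae, 5150, 4660, qa)}.
Joining (Dept ⋈ Emp) and Assign on budget yields {(28, Rae, 9370, 2380, rd, 2, 12), (28, Rae, 9370, 3600, law, 2, 12), (28, Rae, 9370, 4660, qa, 2, 12), (36, Dee, 7450, 1620, law, 3, 31), (36, Dee, 7450, 3850, rd, 3, 31), (5, Rae, 5150, 2380, rd, 1, 9), (5, Rae, 5150, 2380, rd, 2, 21), (5, Rae, 5150, 2380, rd, 5, 9), (5, Rae, 5150, 3600, law, 1, 9), (5, Rae, 5150, 3600, law, 2, 21), (5, Rae, 5150, 3600, law, 5, 9), (5, Rae, 5150, 4660, qa, 1, 9), (5, Rae, 5150, 4660, qa, 2, 21), (5, Rae, 5150, 4660, qa, 5, 9)}.
σ[pid ≠ rd]: keep tuples satisfying pid ≠ rd → {(28, Rae, 9370, 3600, law, 2, 12), (28, Rae, 9370, 4660, qa, 2, 12), (36, Dee, 7450, 1620, law, 3, 31), (5, Rae, 5150, 3600, law, 1, 9), (5, Rae, 5150, 3600, law, 2, 21), (5, Rae, 5150, 3600, law, 5, 9), (5, Rae, 5150, 4660, qa, 1, 9), (5, Rae, 5150, 4660, qa, 2, 21), (5, Rae, 5150, 4660, qa, 5, 9)}
Projecting to pid, salary, eid (2 duplicate(s) eliminated): {(law, 1620, 31), (law, 3600, 12), (law, 3600, 21), (law, 3600, 9), (qa, 4660, 12), (qa, 4660, 21), (qa, 4660, 9)}

{(law, 1620, 31), (law, 3600, 12), (law, 3600, 21), (law, 3600, 9), (qa, 4660, 12), (qa, 4660, 21), (qa, 4660, 9)}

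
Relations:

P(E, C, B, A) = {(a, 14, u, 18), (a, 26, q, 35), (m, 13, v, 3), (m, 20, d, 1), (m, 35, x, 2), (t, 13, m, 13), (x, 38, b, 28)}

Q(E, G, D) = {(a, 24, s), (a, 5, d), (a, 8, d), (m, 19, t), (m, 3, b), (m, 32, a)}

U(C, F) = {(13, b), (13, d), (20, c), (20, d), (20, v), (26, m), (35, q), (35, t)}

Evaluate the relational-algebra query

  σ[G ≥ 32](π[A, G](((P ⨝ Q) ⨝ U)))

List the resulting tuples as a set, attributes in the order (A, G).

{(1, 32), (2, 32), (3, 32)}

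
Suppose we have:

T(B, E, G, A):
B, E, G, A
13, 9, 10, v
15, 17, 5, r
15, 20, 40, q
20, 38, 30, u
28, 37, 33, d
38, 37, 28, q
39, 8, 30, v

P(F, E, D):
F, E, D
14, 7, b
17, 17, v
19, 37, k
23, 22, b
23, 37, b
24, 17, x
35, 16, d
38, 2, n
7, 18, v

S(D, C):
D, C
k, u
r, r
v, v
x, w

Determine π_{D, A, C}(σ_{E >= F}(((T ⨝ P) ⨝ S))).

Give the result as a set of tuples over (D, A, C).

{(k, d, u), (k, q, u), (v, r, v)}

Natural join on E: {(15, 17, 5, r, 17, v), (15, 17, 5, r, 24, x), (28, 37, 33, d, 19, k), (28, 37, 33, d, 23, b), (38, 37, 28, q, 19, k), (38, 37, 28, q, 23, b)}
Natural join on D: {(15, 17, 5, r, 17, v, v), (15, 17, 5, r, 24, x, w), (28, 37, 33, d, 19, k, u), (38, 37, 28, q, 19, k, u)}
Apply σ_{E >= F}; surviving tuples: {(15, 17, 5, r, 17, v, v), (28, 37, 33, d, 19, k, u), (38, 37, 28, q, 19, k, u)}
π_{D, A, C} gives {(k, d, u), (k, q, u), (v, r, v)}.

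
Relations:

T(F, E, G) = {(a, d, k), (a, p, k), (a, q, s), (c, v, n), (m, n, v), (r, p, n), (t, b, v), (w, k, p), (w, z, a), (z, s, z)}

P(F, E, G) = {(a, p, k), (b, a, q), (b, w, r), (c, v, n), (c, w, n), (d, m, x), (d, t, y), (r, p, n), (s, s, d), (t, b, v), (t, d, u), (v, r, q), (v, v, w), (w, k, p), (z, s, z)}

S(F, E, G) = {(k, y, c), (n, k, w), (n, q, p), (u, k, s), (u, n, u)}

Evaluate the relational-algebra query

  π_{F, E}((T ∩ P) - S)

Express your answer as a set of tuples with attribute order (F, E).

Intersection: {(a, d, k), (a, p, k), (a, q, s), (c, v, n), (m, n, v), (r, p, n), (t, b, v), (w, k, p), (w, z, a), (z, s, z)} with {(a, p, k), (b, a, q), (b, w, r), (c, v, n), (c, w, n), (d, m, x), (d, t, y), (r, p, n), (s, s, d), (t, b, v), (t, d, u), (v, r, q), (v, v, w), (w, k, p), (z, s, z)} → {(a, p, k), (c, v, n), (r, p, n), (t, b, v), (w, k, p), (z, s, z)}
Difference: {(a, p, k), (c, v, n), (r, p, n), (t, b, v), (w, k, p), (z, s, z)} with {(k, y, c), (n, k, w), (n, q, p), (u, k, s), (u, n, u)} → {(a, p, k), (c, v, n), (r, p, n), (t, b, v), (w, k, p), (z, s, z)}
Projecting to F, E: {(a, p), (c, v), (r, p), (t, b), (w, k), (z, s)}

{(a, p), (c, v), (r, p), (t, b), (w, k), (z, s)}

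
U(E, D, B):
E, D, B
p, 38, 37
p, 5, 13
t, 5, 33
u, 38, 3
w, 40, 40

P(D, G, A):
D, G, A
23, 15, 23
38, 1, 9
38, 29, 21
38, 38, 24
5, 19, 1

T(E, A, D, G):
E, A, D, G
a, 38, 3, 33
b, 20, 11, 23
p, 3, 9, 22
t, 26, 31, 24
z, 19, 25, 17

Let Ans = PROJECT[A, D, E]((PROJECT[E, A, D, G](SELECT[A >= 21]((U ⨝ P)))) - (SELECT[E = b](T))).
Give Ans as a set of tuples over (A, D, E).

{(21, 38, p), (21, 38, u), (24, 38, p), (24, 38, u)}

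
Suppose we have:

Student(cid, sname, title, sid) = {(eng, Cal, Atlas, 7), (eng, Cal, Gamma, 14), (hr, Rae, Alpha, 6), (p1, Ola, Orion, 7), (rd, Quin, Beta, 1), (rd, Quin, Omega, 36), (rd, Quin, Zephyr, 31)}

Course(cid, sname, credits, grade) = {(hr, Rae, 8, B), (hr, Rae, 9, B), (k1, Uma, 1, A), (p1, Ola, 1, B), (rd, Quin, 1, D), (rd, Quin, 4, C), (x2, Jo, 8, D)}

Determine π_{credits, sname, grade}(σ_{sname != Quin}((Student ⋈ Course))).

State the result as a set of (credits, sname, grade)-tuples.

{(1, Ola, B), (8, Rae, B), (9, Rae, B)}

Joining Student and Course on cid, sname yields {(hr, Rae, Alpha, 6, 8, B), (hr, Rae, Alpha, 6, 9, B), (p1, Ola, Orion, 7, 1, B), (rd, Quin, Beta, 1, 1, D), (rd, Quin, Beta, 1, 4, C), (rd, Quin, Omega, 36, 1, D), (rd, Quin, Omega, 36, 4, C), (rd, Quin, Zephyr, 31, 1, D), (rd, Quin, Zephyr, 31, 4, C)}.
Filtering on sname != Quin leaves {(hr, Rae, Alpha, 6, 8, B), (hr, Rae, Alpha, 6, 9, B), (p1, Ola, Orion, 7, 1, B)}.
Projecting to credits, sname, grade: {(1, Ola, B), (8, Rae, B), (9, Rae, B)}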